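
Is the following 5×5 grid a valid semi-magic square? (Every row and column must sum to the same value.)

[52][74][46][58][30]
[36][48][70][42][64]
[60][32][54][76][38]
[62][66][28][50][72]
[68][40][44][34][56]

Row 1: 52 + 74 + 46 + 58 + 30 = 260.
Row 2: 36 + 48 + 70 + 42 + 64 = 260.
Row 3: 60 + 32 + 54 + 76 + 38 = 260.
Row 4: 62 + 66 + 28 + 50 + 72 = 278.
Row 5: 68 + 40 + 44 + 34 + 56 = 242.
Column 1: 52 + 36 + 60 + 62 + 68 = 278.
Column 2: 74 + 48 + 32 + 66 + 40 = 260.
Column 3: 46 + 70 + 54 + 28 + 44 = 242.
Column 4: 58 + 42 + 76 + 50 + 34 = 260.
Column 5: 30 + 64 + 38 + 72 + 56 = 260.

No — row 4 sums to 278 but row 3 sums to 260.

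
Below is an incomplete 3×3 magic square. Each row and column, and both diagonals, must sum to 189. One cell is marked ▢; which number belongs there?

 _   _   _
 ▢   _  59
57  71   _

Using row 3: 57 + 71 + ? → (3,3) = 189 − 128 = 61.
From column 3, 189 − (59 + 61) gives (1,3) = 69.
Anti-diagonal must total 189; the given cells sum to 126, so (2,2) = 63.
From row 2, 189 − (63 + 59) gives (2,1) = 67.

67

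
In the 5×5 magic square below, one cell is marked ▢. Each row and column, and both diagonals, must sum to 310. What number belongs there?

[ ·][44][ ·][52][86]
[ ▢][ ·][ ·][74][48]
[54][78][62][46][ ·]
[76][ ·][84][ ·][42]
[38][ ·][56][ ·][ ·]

82

From row 3, 310 − (54 + 78 + 62 + 46) gives (3,5) = 70.
Column 5 must total 310; the given cells sum to 246, so (5,5) = 64.
Using anti-diagonal: 86 + 74 + 62 + 38 + ? → (4,2) = 310 − 260 = 50.
Row 4 must total 310; the given cells sum to 252, so (4,4) = 58.
Column 4 needs 310; the known cells sum to 230, so (5,4) = 80.
Using row 5: 38 + 56 + 80 + 64 + ? → (5,2) = 310 − 238 = 72.
Column 2 needs 310; the known cells sum to 244, so (2,2) = 66.
Main diagonal needs 310; the known cells sum to 250, so (1,1) = 60.
Row 1: 60 + 44 + 52 + 86 + ? = 310, so (1,3) = 68.
Column 1 must total 310; the given cells sum to 228, so (2,1) = 82.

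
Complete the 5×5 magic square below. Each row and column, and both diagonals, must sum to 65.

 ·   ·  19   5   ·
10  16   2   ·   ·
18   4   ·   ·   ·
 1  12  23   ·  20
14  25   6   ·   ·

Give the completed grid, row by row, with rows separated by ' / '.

22 8 19 5 11 / 10 16 2 13 24 / 18 4 15 21 7 / 1 12 23 9 20 / 14 25 6 17 3

The remaining cell in row 4 is (4,4) = 65 − 56 = 9.
Using column 1: 10 + 18 + 1 + 14 + ? → (1,1) = 65 − 43 = 22.
From column 2, 65 − (16 + 4 + 12 + 25) gives (1,2) = 8.
Column 3 must total 65; the given cells sum to 50, so (3,3) = 15.
From main diagonal, 65 − (22 + 16 + 15 + 9) gives (5,5) = 3.
The remaining cell in row 1 is (1,5) = 65 − 54 = 11.
From row 5, 65 − (14 + 25 + 6 + 3) gives (5,4) = 17.
Anti-diagonal needs 65; the known cells sum to 52, so (2,4) = 13.
Row 2 must total 65; the given cells sum to 41, so (2,5) = 24.
Column 4: 5 + 13 + 9 + 17 + ? = 65, so (3,4) = 21.
Column 5 must total 65; the given cells sum to 58, so (3,5) = 7.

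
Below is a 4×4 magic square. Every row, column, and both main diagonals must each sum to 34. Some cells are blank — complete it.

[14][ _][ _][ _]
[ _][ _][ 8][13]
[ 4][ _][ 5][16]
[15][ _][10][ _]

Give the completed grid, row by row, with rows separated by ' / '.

Row 3 needs 34; the known cells sum to 25, so (3,2) = 9.
Column 1: 14 + 4 + 15 + ? = 34, so (2,1) = 1.
Using column 3: 8 + 5 + 10 + ? → (1,3) = 34 − 23 = 11.
Anti-diagonal: 8 + 9 + 15 + ? = 34, so (1,4) = 2.
Using row 1: 14 + 11 + 2 + ? → (1,2) = 34 − 27 = 7.
Row 2: 1 + 8 + 13 + ? = 34, so (2,2) = 12.
Column 2: 7 + 12 + 9 + ? = 34, so (4,2) = 6.
Column 4: 2 + 13 + 16 + ? = 34, so (4,4) = 3.

14 7 11 2 / 1 12 8 13 / 4 9 5 16 / 15 6 10 3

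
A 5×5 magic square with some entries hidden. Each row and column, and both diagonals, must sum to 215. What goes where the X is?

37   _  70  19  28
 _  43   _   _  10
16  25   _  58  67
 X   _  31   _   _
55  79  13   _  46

Row 1 must total 215; the given cells sum to 154, so (1,2) = 61.
Row 3 must total 215; the given cells sum to 166, so (3,3) = 49.
Row 5 must total 215; the given cells sum to 193, so (5,4) = 22.
Using column 2: 61 + 43 + 25 + 79 + ? → (4,2) = 215 − 208 = 7.
Column 3 needs 215; the known cells sum to 163, so (2,3) = 52.
Column 5 needs 215; the known cells sum to 151, so (4,5) = 64.
Main diagonal needs 215; the known cells sum to 175, so (4,4) = 40.
The remaining cell in anti-diagonal is (2,4) = 215 − 139 = 76.
The remaining cell in row 2 is (2,1) = 215 − 181 = 34.
Row 4: 7 + 31 + 40 + 64 + ? = 215, so (4,1) = 73.

73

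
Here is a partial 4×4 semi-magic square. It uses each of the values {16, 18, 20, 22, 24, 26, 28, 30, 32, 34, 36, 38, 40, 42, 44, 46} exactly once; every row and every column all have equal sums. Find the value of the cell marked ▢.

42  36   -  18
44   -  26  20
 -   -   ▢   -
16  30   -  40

The 16 entries sum to 496, so each line sums to 496/4 = 124.
From row 1, 124 − (42 + 36 + 18) gives (1,3) = 28.
Row 2 must total 124; the given cells sum to 90, so (2,2) = 34.
From row 4, 124 − (16 + 30 + 40) gives (4,3) = 38.
From column 1, 124 − (42 + 44 + 16) gives (3,1) = 22.
Column 2 needs 124; the known cells sum to 100, so (3,2) = 24.
From column 3, 124 − (28 + 26 + 38) gives (3,3) = 32.

32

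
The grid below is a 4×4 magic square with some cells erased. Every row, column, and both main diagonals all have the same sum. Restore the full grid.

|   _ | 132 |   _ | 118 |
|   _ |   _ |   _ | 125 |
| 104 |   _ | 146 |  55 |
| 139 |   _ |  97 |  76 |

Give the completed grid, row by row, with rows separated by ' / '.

41 132 83 118 / 90 111 48 125 / 104 69 146 55 / 139 62 97 76

Column 4 is already complete: 118 + 125 + 55 + 76 = 374, so that is the magic constant.
The remaining cell in row 3 is (3,2) = 374 − 305 = 69.
Using row 4: 139 + 97 + 76 + ? → (4,2) = 374 − 312 = 62.
Column 2 needs 374; the known cells sum to 263, so (2,2) = 111.
From main diagonal, 374 − (111 + 146 + 76) gives (1,1) = 41.
From anti-diagonal, 374 − (118 + 69 + 139) gives (2,3) = 48.
Row 1 needs 374; the known cells sum to 291, so (1,3) = 83.
From row 2, 374 − (111 + 48 + 125) gives (2,1) = 90.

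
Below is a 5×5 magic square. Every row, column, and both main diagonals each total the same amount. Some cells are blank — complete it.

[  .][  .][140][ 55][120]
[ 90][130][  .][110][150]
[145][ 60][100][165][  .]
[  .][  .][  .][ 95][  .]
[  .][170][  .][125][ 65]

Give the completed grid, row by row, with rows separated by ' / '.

Column 4 is already complete: 55 + 110 + 165 + 95 + 125 = 550, so that is the magic constant.
Using row 2: 90 + 130 + 110 + 150 + ? → (2,3) = 550 − 480 = 70.
Using row 3: 145 + 60 + 100 + 165 + ? → (3,5) = 550 − 470 = 80.
From column 5, 550 − (120 + 150 + 80 + 65) gives (4,5) = 135.
From main diagonal, 550 − (130 + 100 + 95 + 65) gives (1,1) = 160.
Row 1 must total 550; the given cells sum to 475, so (1,2) = 75.
Column 2: 75 + 130 + 60 + 170 + ? = 550, so (4,2) = 115.
Anti-diagonal: 120 + 110 + 100 + 115 + ? = 550, so (5,1) = 105.
Row 5: 105 + 170 + 125 + 65 + ? = 550, so (5,3) = 85.
Column 1: 160 + 90 + 145 + 105 + ? = 550, so (4,1) = 50.
Column 3: 140 + 70 + 100 + 85 + ? = 550, so (4,3) = 155.

160 75 140 55 120 / 90 130 70 110 150 / 145 60 100 165 80 / 50 115 155 95 135 / 105 170 85 125 65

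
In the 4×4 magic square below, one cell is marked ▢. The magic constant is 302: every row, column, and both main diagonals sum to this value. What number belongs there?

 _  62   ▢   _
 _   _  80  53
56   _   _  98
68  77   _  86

The remaining cell in row 4 is (4,3) = 302 − 231 = 71.
Using column 4: 53 + 98 + 86 + ? → (1,4) = 302 − 237 = 65.
Anti-diagonal must total 302; the given cells sum to 213, so (3,2) = 89.
Row 3: 56 + 89 + 98 + ? = 302, so (3,3) = 59.
Column 2 must total 302; the given cells sum to 228, so (2,2) = 74.
Using column 3: 80 + 59 + 71 + ? → (1,3) = 302 − 210 = 92.

92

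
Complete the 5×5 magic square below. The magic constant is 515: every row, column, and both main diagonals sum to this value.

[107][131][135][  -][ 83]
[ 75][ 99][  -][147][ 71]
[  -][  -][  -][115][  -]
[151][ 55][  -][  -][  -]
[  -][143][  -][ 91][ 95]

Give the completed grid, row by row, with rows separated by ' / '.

107 131 135 59 83 / 75 99 123 147 71 / 63 87 111 115 139 / 151 55 79 103 127 / 119 143 67 91 95

Row 1: 107 + 131 + 135 + 83 + ? = 515, so (1,4) = 59.
Using row 2: 75 + 99 + 147 + 71 + ? → (2,3) = 515 − 392 = 123.
Column 2: 131 + 99 + 55 + 143 + ? = 515, so (3,2) = 87.
Using column 4: 59 + 147 + 115 + 91 + ? → (4,4) = 515 − 412 = 103.
From main diagonal, 515 − (107 + 99 + 103 + 95) gives (3,3) = 111.
Anti-diagonal needs 515; the known cells sum to 396, so (5,1) = 119.
Using row 5: 119 + 143 + 91 + 95 + ? → (5,3) = 515 − 448 = 67.
Using column 1: 107 + 75 + 151 + 119 + ? → (3,1) = 515 − 452 = 63.
Using column 3: 135 + 123 + 111 + 67 + ? → (4,3) = 515 − 436 = 79.
Row 3 needs 515; the known cells sum to 376, so (3,5) = 139.
The remaining cell in row 4 is (4,5) = 515 − 388 = 127.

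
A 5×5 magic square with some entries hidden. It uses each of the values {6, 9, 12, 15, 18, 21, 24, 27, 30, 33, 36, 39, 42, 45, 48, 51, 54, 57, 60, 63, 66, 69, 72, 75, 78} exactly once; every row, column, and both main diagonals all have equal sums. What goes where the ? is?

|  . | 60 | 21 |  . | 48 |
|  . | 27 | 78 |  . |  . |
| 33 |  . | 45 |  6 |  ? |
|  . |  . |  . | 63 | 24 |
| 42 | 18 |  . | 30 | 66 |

57

The 25 entries sum to 1050, so each line sums to 1050/5 = 210.
The remaining cell in row 5 is (5,3) = 210 − 156 = 54.
Column 3 must total 210; the given cells sum to 198, so (4,3) = 12.
The remaining cell in main diagonal is (1,1) = 210 − 201 = 9.
Row 1 needs 210; the known cells sum to 138, so (1,4) = 72.
Using column 4: 72 + 6 + 63 + 30 + ? → (2,4) = 210 − 171 = 39.
From anti-diagonal, 210 − (48 + 39 + 45 + 42) gives (4,2) = 36.
Using row 4: 36 + 12 + 63 + 24 + ? → (4,1) = 210 − 135 = 75.
Column 1: 9 + 33 + 75 + 42 + ? = 210, so (2,1) = 51.
Using column 2: 60 + 27 + 36 + 18 + ? → (3,2) = 210 − 141 = 69.
Row 2 must total 210; the given cells sum to 195, so (2,5) = 15.
From row 3, 210 − (33 + 69 + 45 + 6) gives (3,5) = 57.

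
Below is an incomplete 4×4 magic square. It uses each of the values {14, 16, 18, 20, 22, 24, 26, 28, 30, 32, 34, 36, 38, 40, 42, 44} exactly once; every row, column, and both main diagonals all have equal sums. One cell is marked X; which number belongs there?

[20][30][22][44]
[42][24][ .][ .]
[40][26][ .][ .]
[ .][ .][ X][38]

The 16 entries sum to 464, so each line sums to 464/4 = 116.
Column 1 needs 116; the known cells sum to 102, so (4,1) = 14.
The remaining cell in column 2 is (4,2) = 116 − 80 = 36.
Main diagonal must total 116; the given cells sum to 82, so (3,3) = 34.
From anti-diagonal, 116 − (44 + 26 + 14) gives (2,3) = 32.
The remaining cell in row 2 is (2,4) = 116 − 98 = 18.
Using row 3: 40 + 26 + 34 + ? → (3,4) = 116 − 100 = 16.
Row 4 needs 116; the known cells sum to 88, so (4,3) = 28.

28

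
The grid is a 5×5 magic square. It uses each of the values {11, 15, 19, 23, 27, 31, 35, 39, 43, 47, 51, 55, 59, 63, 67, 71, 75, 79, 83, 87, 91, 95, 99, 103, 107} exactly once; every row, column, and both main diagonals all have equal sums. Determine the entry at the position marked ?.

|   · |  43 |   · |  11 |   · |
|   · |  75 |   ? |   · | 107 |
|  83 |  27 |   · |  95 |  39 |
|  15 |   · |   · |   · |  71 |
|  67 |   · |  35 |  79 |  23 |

19

The 25 entries sum to 1475, so each line sums to 1475/5 = 295.
The remaining cell in row 3 is (3,3) = 295 − 244 = 51.
Row 5 needs 295; the known cells sum to 204, so (5,2) = 91.
Column 2: 43 + 75 + 27 + 91 + ? = 295, so (4,2) = 59.
The remaining cell in column 5 is (1,5) = 295 − 240 = 55.
Anti-diagonal: 55 + 51 + 59 + 67 + ? = 295, so (2,4) = 63.
Column 4 needs 295; the known cells sum to 248, so (4,4) = 47.
Main diagonal must total 295; the given cells sum to 196, so (1,1) = 99.
The remaining cell in row 1 is (1,3) = 295 − 208 = 87.
Row 4 must total 295; the given cells sum to 192, so (4,3) = 103.
Column 1: 99 + 83 + 15 + 67 + ? = 295, so (2,1) = 31.
From column 3, 295 − (87 + 51 + 103 + 35) gives (2,3) = 19.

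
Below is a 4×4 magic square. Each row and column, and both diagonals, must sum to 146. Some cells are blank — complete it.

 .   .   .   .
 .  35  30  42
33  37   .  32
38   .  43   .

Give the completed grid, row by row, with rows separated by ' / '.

36 40 29 41 / 39 35 30 42 / 33 37 44 32 / 38 34 43 31

The remaining cell in row 2 is (2,1) = 146 − 107 = 39.
The remaining cell in row 3 is (3,3) = 146 − 102 = 44.
Column 1 needs 146; the known cells sum to 110, so (1,1) = 36.
The remaining cell in column 3 is (1,3) = 146 − 117 = 29.
Main diagonal: 36 + 35 + 44 + ? = 146, so (4,4) = 31.
Anti-diagonal must total 146; the given cells sum to 105, so (1,4) = 41.
Row 1 must total 146; the given cells sum to 106, so (1,2) = 40.
From row 4, 146 − (38 + 43 + 31) gives (4,2) = 34.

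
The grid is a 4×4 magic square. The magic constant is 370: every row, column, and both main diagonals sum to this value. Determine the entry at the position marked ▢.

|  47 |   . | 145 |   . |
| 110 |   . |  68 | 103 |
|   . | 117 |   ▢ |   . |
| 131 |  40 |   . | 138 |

Using row 2: 110 + 68 + 103 + ? → (2,2) = 370 − 281 = 89.
Row 4: 131 + 40 + 138 + ? = 370, so (4,3) = 61.
Column 1 needs 370; the known cells sum to 288, so (3,1) = 82.
From column 2, 370 − (89 + 117 + 40) gives (1,2) = 124.
Column 3 needs 370; the known cells sum to 274, so (3,3) = 96.

96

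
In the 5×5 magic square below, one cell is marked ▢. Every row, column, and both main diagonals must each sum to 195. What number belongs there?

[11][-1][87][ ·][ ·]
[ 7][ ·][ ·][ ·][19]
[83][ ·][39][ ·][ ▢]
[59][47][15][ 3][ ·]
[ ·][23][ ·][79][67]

-5

Using row 4: 59 + 47 + 15 + 3 + ? → (4,5) = 195 − 124 = 71.
Using column 1: 11 + 7 + 83 + 59 + ? → (5,1) = 195 − 160 = 35.
Main diagonal must total 195; the given cells sum to 120, so (2,2) = 75.
Using row 5: 35 + 23 + 79 + 67 + ? → (5,3) = 195 − 204 = -9.
Column 2 must total 195; the given cells sum to 144, so (3,2) = 51.
Using column 3: 87 + 39 + 15 + (-9) + ? → (2,3) = 195 − 132 = 63.
Row 2 needs 195; the known cells sum to 164, so (2,4) = 31.
Anti-diagonal: 31 + 39 + 47 + 35 + ? = 195, so (1,5) = 43.
From row 1, 195 − (11 + (-1) + 87 + 43) gives (1,4) = 55.
Column 4 needs 195; the known cells sum to 168, so (3,4) = 27.
Using column 5: 43 + 19 + 71 + 67 + ? → (3,5) = 195 − 200 = -5.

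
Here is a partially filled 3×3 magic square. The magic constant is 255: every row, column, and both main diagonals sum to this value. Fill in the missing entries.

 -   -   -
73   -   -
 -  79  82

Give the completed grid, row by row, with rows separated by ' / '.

88 91 76 / 73 85 97 / 94 79 82

Row 3 must total 255; the given cells sum to 161, so (3,1) = 94.
Column 1 must total 255; the given cells sum to 167, so (1,1) = 88.
Main diagonal needs 255; the known cells sum to 170, so (2,2) = 85.
The remaining cell in anti-diagonal is (1,3) = 255 − 179 = 76.
Row 1 must total 255; the given cells sum to 164, so (1,2) = 91.
Row 2 must total 255; the given cells sum to 158, so (2,3) = 97.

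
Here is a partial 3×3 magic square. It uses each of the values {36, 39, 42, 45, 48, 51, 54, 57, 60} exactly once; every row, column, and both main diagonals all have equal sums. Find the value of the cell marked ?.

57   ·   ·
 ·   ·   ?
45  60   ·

The 9 entries sum to 432, so each line sums to 432/3 = 144.
The remaining cell in row 3 is (3,3) = 144 − 105 = 39.
Column 1 must total 144; the given cells sum to 102, so (2,1) = 42.
Main diagonal needs 144; the known cells sum to 96, so (2,2) = 48.
Anti-diagonal must total 144; the given cells sum to 93, so (1,3) = 51.
The remaining cell in row 1 is (1,2) = 144 − 108 = 36.
Row 2: 42 + 48 + ? = 144, so (2,3) = 54.

54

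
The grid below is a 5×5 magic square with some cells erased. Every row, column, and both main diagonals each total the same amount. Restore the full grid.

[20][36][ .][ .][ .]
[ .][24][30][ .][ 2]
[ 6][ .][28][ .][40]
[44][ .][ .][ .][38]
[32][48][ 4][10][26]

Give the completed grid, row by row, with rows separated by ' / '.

20 36 42 8 14 / 18 24 30 46 2 / 6 12 28 34 40 / 44 0 16 22 38 / 32 48 4 10 26

Row 5 is already complete: 32 + 48 + 4 + 10 + 26 = 120, so that is the magic constant.
The remaining cell in column 1 is (2,1) = 120 − 102 = 18.
Using column 5: 2 + 40 + 38 + 26 + ? → (1,5) = 120 − 106 = 14.
Main diagonal: 20 + 24 + 28 + 26 + ? = 120, so (4,4) = 22.
Row 2: 18 + 24 + 30 + 2 + ? = 120, so (2,4) = 46.
Anti-diagonal: 14 + 46 + 28 + 32 + ? = 120, so (4,2) = 0.
The remaining cell in row 4 is (4,3) = 120 − 104 = 16.
From column 2, 120 − (36 + 24 + 0 + 48) gives (3,2) = 12.
Using column 3: 30 + 28 + 16 + 4 + ? → (1,3) = 120 − 78 = 42.
Using row 1: 20 + 36 + 42 + 14 + ? → (1,4) = 120 − 112 = 8.
Row 3 must total 120; the given cells sum to 86, so (3,4) = 34.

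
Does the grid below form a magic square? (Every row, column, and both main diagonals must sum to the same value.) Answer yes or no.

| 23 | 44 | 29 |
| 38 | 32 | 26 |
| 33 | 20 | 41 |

No — row 1 sums to 96 but anti-diagonal sums to 94.

Row 1: 23 + 44 + 29 = 96.
Row 2: 38 + 32 + 26 = 96.
Row 3: 33 + 20 + 41 = 94.
Column 1: 23 + 38 + 33 = 94.
Column 2: 44 + 32 + 20 = 96.
Column 3: 29 + 26 + 41 = 96.
Main diagonal: 23 + 32 + 41 = 96.
Anti-diagonal: 29 + 32 + 33 = 94.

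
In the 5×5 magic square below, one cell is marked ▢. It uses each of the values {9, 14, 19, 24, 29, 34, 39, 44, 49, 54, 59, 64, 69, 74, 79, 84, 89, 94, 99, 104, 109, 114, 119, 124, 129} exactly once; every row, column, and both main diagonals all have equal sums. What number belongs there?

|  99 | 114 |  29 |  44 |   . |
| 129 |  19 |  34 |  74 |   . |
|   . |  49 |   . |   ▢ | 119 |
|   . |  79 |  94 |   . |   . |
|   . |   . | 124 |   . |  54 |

104

The 25 entries sum to 1725, so each line sums to 1725/5 = 345.
Using row 1: 99 + 114 + 29 + 44 + ? → (1,5) = 345 − 286 = 59.
Using row 2: 129 + 19 + 34 + 74 + ? → (2,5) = 345 − 256 = 89.
Column 2 must total 345; the given cells sum to 261, so (5,2) = 84.
Column 3: 29 + 34 + 94 + 124 + ? = 345, so (3,3) = 64.
Column 5 must total 345; the given cells sum to 321, so (4,5) = 24.
Using main diagonal: 99 + 19 + 64 + 54 + ? → (4,4) = 345 − 236 = 109.
From anti-diagonal, 345 − (59 + 74 + 64 + 79) gives (5,1) = 69.
Row 4 must total 345; the given cells sum to 306, so (4,1) = 39.
From row 5, 345 − (69 + 84 + 124 + 54) gives (5,4) = 14.
Using column 1: 99 + 129 + 39 + 69 + ? → (3,1) = 345 − 336 = 9.
Column 4 needs 345; the known cells sum to 241, so (3,4) = 104.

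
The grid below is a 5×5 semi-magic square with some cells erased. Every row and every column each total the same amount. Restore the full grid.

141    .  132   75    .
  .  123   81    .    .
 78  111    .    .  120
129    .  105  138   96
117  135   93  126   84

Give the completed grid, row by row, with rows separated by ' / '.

Row 5 is already complete: 117 + 135 + 93 + 126 + 84 = 555, so that is the magic constant.
Row 4 must total 555; the given cells sum to 468, so (4,2) = 87.
Column 1 must total 555; the given cells sum to 465, so (2,1) = 90.
The remaining cell in column 2 is (1,2) = 555 − 456 = 99.
Column 3 must total 555; the given cells sum to 411, so (3,3) = 144.
From row 1, 555 − (141 + 99 + 132 + 75) gives (1,5) = 108.
Row 3: 78 + 111 + 144 + 120 + ? = 555, so (3,4) = 102.
The remaining cell in column 4 is (2,4) = 555 − 441 = 114.
The remaining cell in column 5 is (2,5) = 555 − 408 = 147.

141 99 132 75 108 / 90 123 81 114 147 / 78 111 144 102 120 / 129 87 105 138 96 / 117 135 93 126 84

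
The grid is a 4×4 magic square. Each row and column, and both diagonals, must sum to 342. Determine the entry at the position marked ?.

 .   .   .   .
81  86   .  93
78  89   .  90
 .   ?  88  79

84

Row 2 must total 342; the given cells sum to 260, so (2,3) = 82.
The remaining cell in row 3 is (3,3) = 342 − 257 = 85.
Using column 3: 82 + 85 + 88 + ? → (1,3) = 342 − 255 = 87.
Column 4 needs 342; the known cells sum to 262, so (1,4) = 80.
Main diagonal: 86 + 85 + 79 + ? = 342, so (1,1) = 92.
Anti-diagonal must total 342; the given cells sum to 251, so (4,1) = 91.
Row 1 needs 342; the known cells sum to 259, so (1,2) = 83.
Using row 4: 91 + 88 + 79 + ? → (4,2) = 342 − 258 = 84.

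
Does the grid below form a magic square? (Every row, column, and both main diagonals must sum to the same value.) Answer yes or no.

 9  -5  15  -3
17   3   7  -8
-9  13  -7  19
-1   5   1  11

No — row 2 sums to 19 but row 3 sums to 16.

Row 1: 9 + (-5) + 15 + (-3) = 16.
Row 2: 17 + 3 + 7 + (-8) = 19.
Row 3: -9 + 13 + (-7) + 19 = 16.
Row 4: -1 + 5 + 1 + 11 = 16.
Column 1: 9 + 17 + (-9) + (-1) = 16.
Column 2: -5 + 3 + 13 + 5 = 16.
Column 3: 15 + 7 + (-7) + 1 = 16.
Column 4: -3 + (-8) + 19 + 11 = 19.
Main diagonal: 9 + 3 + (-7) + 11 = 16.
Anti-diagonal: -3 + 7 + 13 + (-1) = 16.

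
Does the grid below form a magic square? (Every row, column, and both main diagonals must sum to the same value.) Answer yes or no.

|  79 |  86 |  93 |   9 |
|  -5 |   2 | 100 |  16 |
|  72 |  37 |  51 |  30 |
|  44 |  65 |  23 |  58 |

No — row 2 sums to 113 but row 4 sums to 190.

Row 1: 79 + 86 + 93 + 9 = 267.
Row 2: -5 + 2 + 100 + 16 = 113.
Row 3: 72 + 37 + 51 + 30 = 190.
Row 4: 44 + 65 + 23 + 58 = 190.
Column 1: 79 + (-5) + 72 + 44 = 190.
Column 2: 86 + 2 + 37 + 65 = 190.
Column 3: 93 + 100 + 51 + 23 = 267.
Column 4: 9 + 16 + 30 + 58 = 113.
Main diagonal: 79 + 2 + 51 + 58 = 190.
Anti-diagonal: 9 + 100 + 37 + 44 = 190.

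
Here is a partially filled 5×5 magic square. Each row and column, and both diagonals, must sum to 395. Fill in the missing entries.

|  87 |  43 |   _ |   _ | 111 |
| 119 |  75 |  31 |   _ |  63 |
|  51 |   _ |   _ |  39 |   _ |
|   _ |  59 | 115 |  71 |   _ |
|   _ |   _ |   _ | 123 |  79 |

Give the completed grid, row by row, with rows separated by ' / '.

Row 2: 119 + 75 + 31 + 63 + ? = 395, so (2,4) = 107.
From column 4, 395 − (107 + 39 + 71 + 123) gives (1,4) = 55.
Main diagonal needs 395; the known cells sum to 312, so (3,3) = 83.
Anti-diagonal needs 395; the known cells sum to 360, so (5,1) = 35.
From row 1, 395 − (87 + 43 + 55 + 111) gives (1,3) = 99.
Column 1 must total 395; the given cells sum to 292, so (4,1) = 103.
The remaining cell in column 3 is (5,3) = 395 − 328 = 67.
Using row 4: 103 + 59 + 115 + 71 + ? → (4,5) = 395 − 348 = 47.
Row 5 must total 395; the given cells sum to 304, so (5,2) = 91.
Column 2: 43 + 75 + 59 + 91 + ? = 395, so (3,2) = 127.
Using column 5: 111 + 63 + 47 + 79 + ? → (3,5) = 395 − 300 = 95.

87 43 99 55 111 / 119 75 31 107 63 / 51 127 83 39 95 / 103 59 115 71 47 / 35 91 67 123 79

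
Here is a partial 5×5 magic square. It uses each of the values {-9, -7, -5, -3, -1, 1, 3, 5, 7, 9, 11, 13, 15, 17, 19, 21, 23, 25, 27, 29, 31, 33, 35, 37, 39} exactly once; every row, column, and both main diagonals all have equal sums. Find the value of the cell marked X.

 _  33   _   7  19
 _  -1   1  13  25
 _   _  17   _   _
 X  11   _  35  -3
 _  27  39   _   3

9

The 25 entries sum to 375, so each line sums to 375/5 = 75.
Using row 2: -1 + 1 + 13 + 25 + ? → (2,1) = 75 − 38 = 37.
Column 2 needs 75; the known cells sum to 70, so (3,2) = 5.
Using column 5: 19 + 25 + (-3) + 3 + ? → (3,5) = 75 − 44 = 31.
Main diagonal must total 75; the given cells sum to 54, so (1,1) = 21.
The remaining cell in anti-diagonal is (5,1) = 75 − 60 = 15.
From row 1, 75 − (21 + 33 + 7 + 19) gives (1,3) = -5.
The remaining cell in row 5 is (5,4) = 75 − 84 = -9.
Using column 3: -5 + 1 + 17 + 39 + ? → (4,3) = 75 − 52 = 23.
From column 4, 75 − (7 + 13 + 35 + (-9)) gives (3,4) = 29.
Row 3 must total 75; the given cells sum to 82, so (3,1) = -7.
From row 4, 75 − (11 + 23 + 35 + (-3)) gives (4,1) = 9.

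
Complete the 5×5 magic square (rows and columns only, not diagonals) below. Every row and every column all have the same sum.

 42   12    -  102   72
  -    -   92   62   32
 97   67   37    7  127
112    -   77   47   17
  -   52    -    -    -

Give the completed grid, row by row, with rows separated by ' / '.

42 12 107 102 72 / 27 122 92 62 32 / 97 67 37 7 127 / 112 82 77 47 17 / 57 52 22 117 87

Row 3 is already complete: 97 + 67 + 37 + 7 + 127 = 335, so that is the magic constant.
Row 1 must total 335; the given cells sum to 228, so (1,3) = 107.
Row 4 needs 335; the known cells sum to 253, so (4,2) = 82.
Column 2 must total 335; the given cells sum to 213, so (2,2) = 122.
Column 3: 107 + 92 + 37 + 77 + ? = 335, so (5,3) = 22.
Column 4 needs 335; the known cells sum to 218, so (5,4) = 117.
Column 5 must total 335; the given cells sum to 248, so (5,5) = 87.
Using row 2: 122 + 92 + 62 + 32 + ? → (2,1) = 335 − 308 = 27.
Row 5 must total 335; the given cells sum to 278, so (5,1) = 57.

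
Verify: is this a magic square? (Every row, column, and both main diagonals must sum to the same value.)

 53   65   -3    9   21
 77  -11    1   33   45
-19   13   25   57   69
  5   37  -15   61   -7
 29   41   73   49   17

No — row 5 sums to 209 but row 1 sums to 145.

Row 1: 53 + 65 + (-3) + 9 + 21 = 145.
Row 2: 77 + (-11) + 1 + 33 + 45 = 145.
Row 3: -19 + 13 + 25 + 57 + 69 = 145.
Row 4: 5 + 37 + (-15) + 61 + (-7) = 81.
Row 5: 29 + 41 + 73 + 49 + 17 = 209.
Column 1: 53 + 77 + (-19) + 5 + 29 = 145.
Column 2: 65 + (-11) + 13 + 37 + 41 = 145.
Column 3: -3 + 1 + 25 + (-15) + 73 = 81.
Column 4: 9 + 33 + 57 + 61 + 49 = 209.
Column 5: 21 + 45 + 69 + (-7) + 17 = 145.
Main diagonal: 53 + (-11) + 25 + 61 + 17 = 145.
Anti-diagonal: 21 + 33 + 25 + 37 + 29 = 145.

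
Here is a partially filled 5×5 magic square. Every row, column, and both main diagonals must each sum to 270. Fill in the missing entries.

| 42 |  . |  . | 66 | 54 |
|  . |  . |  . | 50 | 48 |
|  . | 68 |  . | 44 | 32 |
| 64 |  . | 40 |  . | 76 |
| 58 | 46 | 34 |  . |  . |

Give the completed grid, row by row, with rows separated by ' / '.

42 30 78 66 54 / 36 74 62 50 48 / 70 68 56 44 32 / 64 52 40 38 76 / 58 46 34 72 60

The remaining cell in column 5 is (5,5) = 270 − 210 = 60.
Using row 5: 58 + 46 + 34 + 60 + ? → (5,4) = 270 − 198 = 72.
Column 4 must total 270; the given cells sum to 232, so (4,4) = 38.
Row 4: 64 + 40 + 38 + 76 + ? = 270, so (4,2) = 52.
Anti-diagonal: 54 + 50 + 52 + 58 + ? = 270, so (3,3) = 56.
From row 3, 270 − (68 + 56 + 44 + 32) gives (3,1) = 70.
From column 1, 270 − (42 + 70 + 64 + 58) gives (2,1) = 36.
Using main diagonal: 42 + 56 + 38 + 60 + ? → (2,2) = 270 − 196 = 74.
Row 2 needs 270; the known cells sum to 208, so (2,3) = 62.
Column 2 must total 270; the given cells sum to 240, so (1,2) = 30.
Column 3 must total 270; the given cells sum to 192, so (1,3) = 78.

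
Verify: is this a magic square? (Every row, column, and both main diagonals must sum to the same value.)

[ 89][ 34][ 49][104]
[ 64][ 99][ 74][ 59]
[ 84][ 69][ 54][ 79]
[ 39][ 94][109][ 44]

No — row 3 sums to 286 but column 2 sums to 296.

Row 1: 89 + 34 + 49 + 104 = 276.
Row 2: 64 + 99 + 74 + 59 = 296.
Row 3: 84 + 69 + 54 + 79 = 286.
Row 4: 39 + 94 + 109 + 44 = 286.
Column 1: 89 + 64 + 84 + 39 = 276.
Column 2: 34 + 99 + 69 + 94 = 296.
Column 3: 49 + 74 + 54 + 109 = 286.
Column 4: 104 + 59 + 79 + 44 = 286.
Main diagonal: 89 + 99 + 54 + 44 = 286.
Anti-diagonal: 104 + 74 + 69 + 39 = 286.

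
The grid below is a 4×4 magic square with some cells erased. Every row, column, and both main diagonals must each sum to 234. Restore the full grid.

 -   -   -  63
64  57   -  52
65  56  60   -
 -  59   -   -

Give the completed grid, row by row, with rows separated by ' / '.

The remaining cell in row 2 is (2,3) = 234 − 173 = 61.
Row 3 needs 234; the known cells sum to 181, so (3,4) = 53.
Column 2: 57 + 56 + 59 + ? = 234, so (1,2) = 62.
Using column 4: 63 + 52 + 53 + ? → (4,4) = 234 − 168 = 66.
Using main diagonal: 57 + 60 + 66 + ? → (1,1) = 234 − 183 = 51.
Using anti-diagonal: 63 + 61 + 56 + ? → (4,1) = 234 − 180 = 54.
Row 1 needs 234; the known cells sum to 176, so (1,3) = 58.
Row 4 needs 234; the known cells sum to 179, so (4,3) = 55.

51 62 58 63 / 64 57 61 52 / 65 56 60 53 / 54 59 55 66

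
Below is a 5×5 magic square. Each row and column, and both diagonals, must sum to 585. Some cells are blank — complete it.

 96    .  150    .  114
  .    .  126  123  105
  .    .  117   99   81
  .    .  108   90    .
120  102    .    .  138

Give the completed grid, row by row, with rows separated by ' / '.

Column 3 must total 585; the given cells sum to 501, so (5,3) = 84.
Column 5 needs 585; the known cells sum to 438, so (4,5) = 147.
Main diagonal: 96 + 117 + 90 + 138 + ? = 585, so (2,2) = 144.
Using anti-diagonal: 114 + 123 + 117 + 120 + ? → (4,2) = 585 − 474 = 111.
Row 2 must total 585; the given cells sum to 498, so (2,1) = 87.
The remaining cell in row 4 is (4,1) = 585 − 456 = 129.
Using row 5: 120 + 102 + 84 + 138 + ? → (5,4) = 585 − 444 = 141.
Column 1 must total 585; the given cells sum to 432, so (3,1) = 153.
Column 4: 123 + 99 + 90 + 141 + ? = 585, so (1,4) = 132.
The remaining cell in row 1 is (1,2) = 585 − 492 = 93.
Row 3 must total 585; the given cells sum to 450, so (3,2) = 135.

96 93 150 132 114 / 87 144 126 123 105 / 153 135 117 99 81 / 129 111 108 90 147 / 120 102 84 141 138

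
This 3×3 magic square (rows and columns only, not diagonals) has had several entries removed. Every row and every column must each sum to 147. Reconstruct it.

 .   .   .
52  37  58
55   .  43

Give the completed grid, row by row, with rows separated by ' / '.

40 61 46 / 52 37 58 / 55 49 43

The remaining cell in row 3 is (3,2) = 147 − 98 = 49.
Column 1: 52 + 55 + ? = 147, so (1,1) = 40.
Column 2 needs 147; the known cells sum to 86, so (1,2) = 61.
From column 3, 147 − (58 + 43) gives (1,3) = 46.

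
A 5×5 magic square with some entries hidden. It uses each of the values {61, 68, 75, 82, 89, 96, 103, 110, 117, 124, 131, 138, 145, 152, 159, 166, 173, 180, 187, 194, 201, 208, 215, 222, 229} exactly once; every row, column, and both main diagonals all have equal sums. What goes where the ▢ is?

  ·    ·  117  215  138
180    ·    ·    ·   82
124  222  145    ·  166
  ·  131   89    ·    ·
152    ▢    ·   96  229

75

The 25 entries sum to 3625, so each line sums to 3625/5 = 725.
The remaining cell in row 3 is (3,4) = 725 − 657 = 68.
From column 5, 725 − (138 + 82 + 166 + 229) gives (4,5) = 110.
Anti-diagonal needs 725; the known cells sum to 566, so (2,4) = 159.
Column 4: 215 + 159 + 68 + 96 + ? = 725, so (4,4) = 187.
Row 4 needs 725; the known cells sum to 517, so (4,1) = 208.
From column 1, 725 − (180 + 124 + 208 + 152) gives (1,1) = 61.
The remaining cell in main diagonal is (2,2) = 725 − 622 = 103.
Using row 1: 61 + 117 + 215 + 138 + ? → (1,2) = 725 − 531 = 194.
Row 2: 180 + 103 + 159 + 82 + ? = 725, so (2,3) = 201.
Column 2 must total 725; the given cells sum to 650, so (5,2) = 75.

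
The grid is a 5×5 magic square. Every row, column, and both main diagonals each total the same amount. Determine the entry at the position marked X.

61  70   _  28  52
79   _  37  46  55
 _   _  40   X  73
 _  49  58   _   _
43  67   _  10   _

64

Anti-diagonal is complete and sums to 230; that is the magic constant.
Using row 1: 61 + 70 + 28 + 52 + ? → (1,3) = 230 − 211 = 19.
The remaining cell in row 2 is (2,2) = 230 − 217 = 13.
Column 2: 70 + 13 + 49 + 67 + ? = 230, so (3,2) = 31.
From column 3, 230 − (19 + 37 + 40 + 58) gives (5,3) = 76.
Row 5: 43 + 67 + 76 + 10 + ? = 230, so (5,5) = 34.
The remaining cell in column 5 is (4,5) = 230 − 214 = 16.
Main diagonal needs 230; the known cells sum to 148, so (4,4) = 82.
Row 4 needs 230; the known cells sum to 205, so (4,1) = 25.
The remaining cell in column 1 is (3,1) = 230 − 208 = 22.
From column 4, 230 − (28 + 46 + 82 + 10) gives (3,4) = 64.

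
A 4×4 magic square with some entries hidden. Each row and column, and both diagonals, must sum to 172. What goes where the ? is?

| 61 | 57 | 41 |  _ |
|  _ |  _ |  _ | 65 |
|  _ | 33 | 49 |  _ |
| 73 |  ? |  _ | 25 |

The remaining cell in row 1 is (1,4) = 172 − 159 = 13.
Using column 4: 13 + 65 + 25 + ? → (3,4) = 172 − 103 = 69.
Main diagonal needs 172; the known cells sum to 135, so (2,2) = 37.
Anti-diagonal needs 172; the known cells sum to 119, so (2,3) = 53.
Row 2 needs 172; the known cells sum to 155, so (2,1) = 17.
Using row 3: 33 + 49 + 69 + ? → (3,1) = 172 − 151 = 21.
Using column 2: 57 + 37 + 33 + ? → (4,2) = 172 − 127 = 45.

45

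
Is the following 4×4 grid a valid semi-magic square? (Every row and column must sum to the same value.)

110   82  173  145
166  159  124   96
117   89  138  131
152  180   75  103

No — column 1 sums to 545 but row 3 sums to 475.

Row 1: 110 + 82 + 173 + 145 = 510.
Row 2: 166 + 159 + 124 + 96 = 545.
Row 3: 117 + 89 + 138 + 131 = 475.
Row 4: 152 + 180 + 75 + 103 = 510.
Column 1: 110 + 166 + 117 + 152 = 545.
Column 2: 82 + 159 + 89 + 180 = 510.
Column 3: 173 + 124 + 138 + 75 = 510.
Column 4: 145 + 96 + 131 + 103 = 475.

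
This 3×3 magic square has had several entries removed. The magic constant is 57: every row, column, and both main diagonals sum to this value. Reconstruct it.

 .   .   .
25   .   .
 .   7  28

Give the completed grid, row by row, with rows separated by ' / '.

10 31 16 / 25 19 13 / 22 7 28

Row 3: 7 + 28 + ? = 57, so (3,1) = 22.
The remaining cell in column 1 is (1,1) = 57 − 47 = 10.
Using main diagonal: 10 + 28 + ? → (2,2) = 57 − 38 = 19.
Anti-diagonal: 19 + 22 + ? = 57, so (1,3) = 16.
Row 1 needs 57; the known cells sum to 26, so (1,2) = 31.
Using row 2: 25 + 19 + ? → (2,3) = 57 − 44 = 13.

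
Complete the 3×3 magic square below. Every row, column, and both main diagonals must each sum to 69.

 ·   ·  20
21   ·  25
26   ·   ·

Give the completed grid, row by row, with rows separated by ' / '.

From row 2, 69 − (21 + 25) gives (2,2) = 23.
From column 1, 69 − (21 + 26) gives (1,1) = 22.
The remaining cell in column 3 is (3,3) = 69 − 45 = 24.
Row 1 needs 69; the known cells sum to 42, so (1,2) = 27.
Row 3 must total 69; the given cells sum to 50, so (3,2) = 19.

22 27 20 / 21 23 25 / 26 19 24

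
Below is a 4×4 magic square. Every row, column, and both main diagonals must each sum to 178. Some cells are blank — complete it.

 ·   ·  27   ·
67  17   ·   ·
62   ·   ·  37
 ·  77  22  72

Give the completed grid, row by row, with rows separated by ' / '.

The remaining cell in row 4 is (4,1) = 178 − 171 = 7.
Column 1 needs 178; the known cells sum to 136, so (1,1) = 42.
Main diagonal: 42 + 17 + 72 + ? = 178, so (3,3) = 47.
Row 3 needs 178; the known cells sum to 146, so (3,2) = 32.
Column 2 needs 178; the known cells sum to 126, so (1,2) = 52.
Column 3: 27 + 47 + 22 + ? = 178, so (2,3) = 82.
Anti-diagonal: 82 + 32 + 7 + ? = 178, so (1,4) = 57.
Using row 2: 67 + 17 + 82 + ? → (2,4) = 178 − 166 = 12.

42 52 27 57 / 67 17 82 12 / 62 32 47 37 / 7 77 22 72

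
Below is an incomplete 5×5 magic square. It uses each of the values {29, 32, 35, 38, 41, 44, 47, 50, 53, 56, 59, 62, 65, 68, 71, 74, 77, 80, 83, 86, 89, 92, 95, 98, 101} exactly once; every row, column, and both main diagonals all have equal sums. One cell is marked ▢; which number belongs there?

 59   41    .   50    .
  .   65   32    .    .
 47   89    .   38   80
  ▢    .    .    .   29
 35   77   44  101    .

The 25 entries sum to 1625, so each line sums to 1625/5 = 325.
Row 3: 47 + 89 + 38 + 80 + ? = 325, so (3,3) = 71.
From row 5, 325 − (35 + 77 + 44 + 101) gives (5,5) = 68.
The remaining cell in column 2 is (4,2) = 325 − 272 = 53.
Main diagonal: 59 + 65 + 71 + 68 + ? = 325, so (4,4) = 62.
From column 4, 325 − (50 + 38 + 62 + 101) gives (2,4) = 74.
From anti-diagonal, 325 − (74 + 71 + 53 + 35) gives (1,5) = 92.
Row 1 must total 325; the given cells sum to 242, so (1,3) = 83.
Using column 3: 83 + 32 + 71 + 44 + ? → (4,3) = 325 − 230 = 95.
Column 5: 92 + 80 + 29 + 68 + ? = 325, so (2,5) = 56.
The remaining cell in row 2 is (2,1) = 325 − 227 = 98.
Row 4 must total 325; the given cells sum to 239, so (4,1) = 86.

86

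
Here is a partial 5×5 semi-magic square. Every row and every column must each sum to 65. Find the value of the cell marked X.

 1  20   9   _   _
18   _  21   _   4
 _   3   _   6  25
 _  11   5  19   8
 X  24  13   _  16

Row 4 needs 65; the known cells sum to 43, so (4,1) = 22.
The remaining cell in column 2 is (2,2) = 65 − 58 = 7.
Using column 3: 9 + 21 + 5 + 13 + ? → (3,3) = 65 − 48 = 17.
From column 5, 65 − (4 + 25 + 8 + 16) gives (1,5) = 12.
Row 1 needs 65; the known cells sum to 42, so (1,4) = 23.
Row 2 needs 65; the known cells sum to 50, so (2,4) = 15.
Row 3: 3 + 17 + 6 + 25 + ? = 65, so (3,1) = 14.
Column 1 needs 65; the known cells sum to 55, so (5,1) = 10.

10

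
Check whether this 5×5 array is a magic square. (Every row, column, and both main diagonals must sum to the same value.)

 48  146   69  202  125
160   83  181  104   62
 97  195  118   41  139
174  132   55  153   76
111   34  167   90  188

Row 1: 48 + 146 + 69 + 202 + 125 = 590.
Row 2: 160 + 83 + 181 + 104 + 62 = 590.
Row 3: 97 + 195 + 118 + 41 + 139 = 590.
Row 4: 174 + 132 + 55 + 153 + 76 = 590.
Row 5: 111 + 34 + 167 + 90 + 188 = 590.
Column 1: 48 + 160 + 97 + 174 + 111 = 590.
Column 2: 146 + 83 + 195 + 132 + 34 = 590.
Column 3: 69 + 181 + 118 + 55 + 167 = 590.
Column 4: 202 + 104 + 41 + 153 + 90 = 590.
Column 5: 125 + 62 + 139 + 76 + 188 = 590.
Main diagonal: 48 + 83 + 118 + 153 + 188 = 590.
Anti-diagonal: 125 + 104 + 118 + 132 + 111 = 590.
All lines sum to 590.

Yes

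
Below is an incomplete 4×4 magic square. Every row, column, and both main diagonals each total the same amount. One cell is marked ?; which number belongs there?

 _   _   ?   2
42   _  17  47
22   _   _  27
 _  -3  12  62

72

Column 4 is complete and sums to 138; that is the magic constant.
From row 2, 138 − (42 + 17 + 47) gives (2,2) = 32.
Row 4 needs 138; the known cells sum to 71, so (4,1) = 67.
The remaining cell in column 1 is (1,1) = 138 − 131 = 7.
Using main diagonal: 7 + 32 + 62 + ? → (3,3) = 138 − 101 = 37.
From anti-diagonal, 138 − (2 + 17 + 67) gives (3,2) = 52.
Column 2 needs 138; the known cells sum to 81, so (1,2) = 57.
Using column 3: 17 + 37 + 12 + ? → (1,3) = 138 − 66 = 72.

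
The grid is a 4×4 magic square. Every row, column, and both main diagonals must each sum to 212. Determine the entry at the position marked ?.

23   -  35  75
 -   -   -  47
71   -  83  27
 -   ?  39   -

59

From row 1, 212 − (23 + 35 + 75) gives (1,2) = 79.
Using row 3: 71 + 83 + 27 + ? → (3,2) = 212 − 181 = 31.
Using column 3: 35 + 83 + 39 + ? → (2,3) = 212 − 157 = 55.
Column 4: 75 + 47 + 27 + ? = 212, so (4,4) = 63.
The remaining cell in main diagonal is (2,2) = 212 − 169 = 43.
Anti-diagonal must total 212; the given cells sum to 161, so (4,1) = 51.
From row 2, 212 − (43 + 55 + 47) gives (2,1) = 67.
From row 4, 212 − (51 + 39 + 63) gives (4,2) = 59.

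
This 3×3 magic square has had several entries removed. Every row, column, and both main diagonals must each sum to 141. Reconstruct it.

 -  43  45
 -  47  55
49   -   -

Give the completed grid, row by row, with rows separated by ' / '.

Row 1 must total 141; the given cells sum to 88, so (1,1) = 53.
Row 2: 47 + 55 + ? = 141, so (2,1) = 39.
Column 2 needs 141; the known cells sum to 90, so (3,2) = 51.
From column 3, 141 − (45 + 55) gives (3,3) = 41.

53 43 45 / 39 47 55 / 49 51 41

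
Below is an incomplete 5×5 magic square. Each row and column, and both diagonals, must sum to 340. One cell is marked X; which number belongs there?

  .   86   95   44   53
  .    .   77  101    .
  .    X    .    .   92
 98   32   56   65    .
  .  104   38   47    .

Using row 1: 86 + 95 + 44 + 53 + ? → (1,1) = 340 − 278 = 62.
Using row 4: 98 + 32 + 56 + 65 + ? → (4,5) = 340 − 251 = 89.
From column 3, 340 − (95 + 77 + 56 + 38) gives (3,3) = 74.
Column 4: 44 + 101 + 65 + 47 + ? = 340, so (3,4) = 83.
The remaining cell in anti-diagonal is (5,1) = 340 − 260 = 80.
From row 5, 340 − (80 + 104 + 38 + 47) gives (5,5) = 71.
Column 5 must total 340; the given cells sum to 305, so (2,5) = 35.
Main diagonal needs 340; the known cells sum to 272, so (2,2) = 68.
Row 2 must total 340; the given cells sum to 281, so (2,1) = 59.
The remaining cell in column 1 is (3,1) = 340 − 299 = 41.
Using column 2: 86 + 68 + 32 + 104 + ? → (3,2) = 340 − 290 = 50.

50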